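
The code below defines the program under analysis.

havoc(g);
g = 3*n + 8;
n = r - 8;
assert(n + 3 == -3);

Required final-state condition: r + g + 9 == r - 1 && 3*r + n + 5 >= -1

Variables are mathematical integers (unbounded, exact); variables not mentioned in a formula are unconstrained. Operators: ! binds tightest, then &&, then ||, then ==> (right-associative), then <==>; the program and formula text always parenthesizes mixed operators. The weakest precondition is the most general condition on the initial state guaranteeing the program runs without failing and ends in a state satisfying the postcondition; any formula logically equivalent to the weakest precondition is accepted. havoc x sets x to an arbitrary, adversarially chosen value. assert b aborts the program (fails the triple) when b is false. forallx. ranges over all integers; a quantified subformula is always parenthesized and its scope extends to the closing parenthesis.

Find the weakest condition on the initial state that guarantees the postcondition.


Working backward. After the program, the postcondition r + g + 9 == r - 1 && 3*r + n + 5 >= -1 must hold; in canonical form it is g == -10 && n + 3*r >= -6.
Before assert n + 3 == -3: n == -6 && g == -10 && n + 3*r >= -6
Before n := r - 8: r == 2 && g == -10 && 4*r >= 2
Before g := 3*n + 8: r == 2 && 3*n == -18 && 4*r >= 2
Before havoc g: r == 2 && 3*n == -18 && 4*r >= 2
Answer: WP = r == 2 && 3*n == -18 && 4*r >= 2


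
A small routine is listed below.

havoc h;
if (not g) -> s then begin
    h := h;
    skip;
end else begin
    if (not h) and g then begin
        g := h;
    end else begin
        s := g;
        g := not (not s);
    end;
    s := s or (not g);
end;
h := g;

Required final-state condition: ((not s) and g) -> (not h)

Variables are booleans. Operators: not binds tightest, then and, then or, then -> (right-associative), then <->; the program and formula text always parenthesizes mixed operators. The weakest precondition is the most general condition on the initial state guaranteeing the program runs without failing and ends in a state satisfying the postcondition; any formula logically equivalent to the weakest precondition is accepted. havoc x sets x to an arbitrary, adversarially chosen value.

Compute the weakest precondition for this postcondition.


Working backward. After the program, ((not s) and g) -> (not h) must hold.
Before h := g: ((not s) and g) -> (not g)
Then branch requires ((not s) and g) -> (not g); else branch requires ((not h) and g) -> (((not (s or (not h))) and h) -> (not h)).
Before the if: (((not g) -> s) -> (((not s) and g) -> (not g))) and ((not ((not g) -> s)) -> (((not h) and g) -> (((not (s or (not h))) and h) -> (not h))))
Before havoc h: ((not g) -> s) -> (((not s) and g) -> (not g))
Answer: WP = ((not g) -> s) -> (((not s) and g) -> (not g))


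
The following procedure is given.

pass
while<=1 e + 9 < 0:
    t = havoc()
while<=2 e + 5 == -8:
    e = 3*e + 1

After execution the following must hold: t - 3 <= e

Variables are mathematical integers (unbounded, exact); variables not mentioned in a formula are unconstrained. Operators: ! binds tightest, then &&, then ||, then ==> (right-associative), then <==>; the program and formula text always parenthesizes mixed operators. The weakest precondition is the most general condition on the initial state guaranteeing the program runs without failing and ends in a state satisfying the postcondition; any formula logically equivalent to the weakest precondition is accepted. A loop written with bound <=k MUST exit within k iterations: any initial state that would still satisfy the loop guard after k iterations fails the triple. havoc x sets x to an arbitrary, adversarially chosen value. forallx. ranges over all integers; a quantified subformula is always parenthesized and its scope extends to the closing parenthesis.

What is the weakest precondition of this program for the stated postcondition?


Working backward. After the program, the postcondition t - 3 <= e must hold; in canonical form it is t <= e + 3.
Before the loop (bound <=2), unroll the exhaustion recursion (WP_0 = exit-now case; WP_j = one more guarded iteration, up to j = 2):
  WP_0: (!(e == -13)) && t <= e + 3
  WP_1: (e == -13 ==> ((!(3*e == -14)) && t <= 3*e + 4)) && ((!(e == -13)) ==> t <= e + 3)
  WP_2: (e == -13 ==> ((3*e == -14 ==> ((!(9*e == -17)) && t <= 9*e + 7)) && ((!(3*e == -14)) ==> t <= 3*e + 4))) && ((!(e == -13)) ==> t <= e + 3)
So before the loop: (e == -13 ==> ((3*e == -14 ==> ((!(9*e == -17)) && t <= 9*e + 7)) && ((!(3*e == -14)) ==> t <= 3*e + 4))) && ((!(e == -13)) ==> t <= e + 3)
Before the loop (bound <=1), unroll the exhaustion recursion (WP_0 = exit-now case; WP_j = one more guarded iteration, up to j = 1):
  WP_0: (!(e < -9)) && (e == -13 ==> ((3*e == -14 ==> ((!(9*e == -17)) && t <= 9*e + 7)) && ((!(3*e == -14)) ==> t <= 3*e + 4))) && ((!(e == -13)) ==> t <= e + 3)
  WP_1: (e < -9 ==> (forall t_1. ((!(e < -9)) && (e == -13 ==> ((3*e == -14 ==> ((!(9*e == -17)) && t_1 <= 9*e + 7)) && ((!(3*e == -14)) ==> t_1 <= 3*e + 4))) && ((!(e == -13)) ==> t_1 <= e + 3)))) && ((!(e < -9)) ==> ((e == -13 ==> ((3*e == -14 ==> ((!(9*e == -17)) && t <= 9*e + 7)) && ((!(3*e == -14)) ==> t <= 3*e + 4))) && ((!(e == -13)) ==> t <= e + 3)))
So before the loop: (e < -9 ==> (forall t_1. ((!(e < -9)) && (e == -13 ==> ((3*e == -14 ==> ((!(9*e == -17)) && t_1 <= 9*e + 7)) && ((!(3*e == -14)) ==> t_1 <= 3*e + 4))) && ((!(e == -13)) ==> t_1 <= e + 3)))) && ((!(e < -9)) ==> ((e == -13 ==> ((3*e == -14 ==> ((!(9*e == -17)) && t <= 9*e + 7)) && ((!(3*e == -14)) ==> t <= 3*e + 4))) && ((!(e == -13)) ==> t <= e + 3)))
Before skip: (e < -9 ==> (forall t_1. ((!(e < -9)) && (e == -13 ==> ((3*e == -14 ==> ((!(9*e == -17)) && t_1 <= 9*e + 7)) && ((!(3*e == -14)) ==> t_1 <= 3*e + 4))) && ((!(e == -13)) ==> t_1 <= e + 3)))) && ((!(e < -9)) ==> ((e == -13 ==> ((3*e == -14 ==> ((!(9*e == -17)) && t <= 9*e + 7)) && ((!(3*e == -14)) ==> t <= 3*e + 4))) && ((!(e == -13)) ==> t <= e + 3)))
Answer: WP = (e < -9 ==> (forall t_1. ((!(e < -9)) && (e == -13 ==> ((3*e == -14 ==> ((!(9*e == -17)) && t_1 <= 9*e + 7)) && ((!(3*e == -14)) ==> t_1 <= 3*e + 4))) && ((!(e == -13)) ==> t_1 <= e + 3)))) && ((!(e < -9)) ==> ((e == -13 ==> ((3*e == -14 ==> ((!(9*e == -17)) && t <= 9*e + 7)) && ((!(3*e == -14)) ==> t <= 3*e + 4))) && ((!(e == -13)) ==> t <= e + 3)))


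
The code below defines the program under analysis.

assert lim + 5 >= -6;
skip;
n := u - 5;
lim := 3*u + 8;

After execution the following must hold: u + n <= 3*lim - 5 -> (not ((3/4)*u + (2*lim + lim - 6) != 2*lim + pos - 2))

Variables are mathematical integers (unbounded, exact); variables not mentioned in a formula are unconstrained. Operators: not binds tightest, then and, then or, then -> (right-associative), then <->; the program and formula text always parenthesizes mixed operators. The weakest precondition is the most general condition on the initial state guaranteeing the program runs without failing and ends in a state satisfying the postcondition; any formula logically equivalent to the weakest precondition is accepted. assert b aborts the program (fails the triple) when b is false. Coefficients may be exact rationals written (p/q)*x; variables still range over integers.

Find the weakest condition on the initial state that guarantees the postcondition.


Working backward. After the program, the postcondition u + n <= 3*lim - 5 -> (not ((3/4)*u + (2*lim + lim - 6) != 2*lim + pos - 2)) must hold; in canonical form it is n + u <= 3*lim - 5 -> (not (lim + (3/4)*u != pos + 4)).
Before lim := 3*u + 8: n <= 8*u + 19 -> (not ((15/4)*u != pos - 4))
Before n := u - 5: 7*u >= -24 -> (not ((15/4)*u != pos - 4))
Before skip: 7*u >= -24 -> (not ((15/4)*u != pos - 4))
Before assert lim + 5 >= -6: lim >= -11 and (7*u >= -24 -> (not ((15/4)*u != pos - 4)))
Answer: WP = lim >= -11 and (7*u >= -24 -> (not ((15/4)*u != pos - 4)))


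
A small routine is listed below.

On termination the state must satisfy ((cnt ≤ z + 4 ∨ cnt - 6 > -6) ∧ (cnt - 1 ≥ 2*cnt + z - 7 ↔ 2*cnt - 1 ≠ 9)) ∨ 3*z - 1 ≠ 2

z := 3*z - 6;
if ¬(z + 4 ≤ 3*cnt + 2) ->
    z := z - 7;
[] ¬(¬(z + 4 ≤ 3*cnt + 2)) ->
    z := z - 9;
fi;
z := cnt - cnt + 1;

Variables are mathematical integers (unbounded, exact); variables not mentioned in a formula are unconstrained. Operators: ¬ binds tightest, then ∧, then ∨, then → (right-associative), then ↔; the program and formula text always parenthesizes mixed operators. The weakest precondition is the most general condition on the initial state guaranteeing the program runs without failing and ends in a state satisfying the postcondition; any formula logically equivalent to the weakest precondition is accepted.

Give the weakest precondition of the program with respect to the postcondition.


Working backward. After the program, the postcondition ((cnt ≤ z + 4 ∨ cnt - 6 > -6) ∧ (cnt - 1 ≥ 2*cnt + z - 7 ↔ 2*cnt - 1 ≠ 9)) ∨ 3*z - 1 ≠ 2 must hold; in canonical form it is ((cnt ≤ z + 4 ∨ cnt > 0) ∧ (cnt + z ≤ 6 ↔ 2*cnt ≠ 10)) ∨ 3*z ≠ 3.
Before z := cnt - cnt + 1: (cnt ≤ 5 ∨ cnt > 0) ∧ (cnt ≤ 5 ↔ 2*cnt ≠ 10)
Then branch requires (cnt ≤ 5 ∨ cnt > 0) ∧ (cnt ≤ 5 ↔ 2*cnt ≠ 10); else branch requires (cnt ≤ 5 ∨ cnt > 0) ∧ (cnt ≤ 5 ↔ 2*cnt ≠ 10).
Before the if: ((¬(z ≤ 3*cnt - 2)) → ((cnt ≤ 5 ∨ cnt > 0) ∧ (cnt ≤ 5 ↔ 2*cnt ≠ 10))) ∧ (z ≤ 3*cnt - 2 → ((cnt ≤ 5 ∨ cnt > 0) ∧ (cnt ≤ 5 ↔ 2*cnt ≠ 10)))
Before z := 3*z - 6: ((¬(3*z ≤ 3*cnt + 4)) → ((cnt ≤ 5 ∨ cnt > 0) ∧ (cnt ≤ 5 ↔ 2*cnt ≠ 10))) ∧ (3*z ≤ 3*cnt + 4 → ((cnt ≤ 5 ∨ cnt > 0) ∧ (cnt ≤ 5 ↔ 2*cnt ≠ 10)))
Answer: WP = ((¬(3*z ≤ 3*cnt + 4)) → ((cnt ≤ 5 ∨ cnt > 0) ∧ (cnt ≤ 5 ↔ 2*cnt ≠ 10))) ∧ (3*z ≤ 3*cnt + 4 → ((cnt ≤ 5 ∨ cnt > 0) ∧ (cnt ≤ 5 ↔ 2*cnt ≠ 10)))


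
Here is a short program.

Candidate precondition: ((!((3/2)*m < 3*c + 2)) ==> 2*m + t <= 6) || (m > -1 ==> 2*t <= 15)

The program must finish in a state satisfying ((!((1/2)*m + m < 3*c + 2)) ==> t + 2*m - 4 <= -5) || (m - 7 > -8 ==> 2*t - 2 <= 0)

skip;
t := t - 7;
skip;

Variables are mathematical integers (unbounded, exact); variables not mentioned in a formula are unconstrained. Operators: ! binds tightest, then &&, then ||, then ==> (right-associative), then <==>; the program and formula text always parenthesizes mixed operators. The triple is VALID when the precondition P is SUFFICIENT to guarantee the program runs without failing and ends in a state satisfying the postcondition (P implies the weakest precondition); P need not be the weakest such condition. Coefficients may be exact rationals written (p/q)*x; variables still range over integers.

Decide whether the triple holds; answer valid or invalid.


Working backward. After the program, the postcondition ((!((1/2)*m + m < 3*c + 2)) ==> t + 2*m - 4 <= -5) || (m - 7 > -8 ==> 2*t - 2 <= 0) must hold; in canonical form it is ((!((3/2)*m < 3*c + 2)) ==> 2*m + t <= -1) || (m > -1 ==> 2*t <= 2).
Before skip: ((!((3/2)*m < 3*c + 2)) ==> 2*m + t <= -1) || (m > -1 ==> 2*t <= 2)
Before t := t - 7: ((!((3/2)*m < 3*c + 2)) ==> 2*m + t <= 6) || (m > -1 ==> 2*t <= 16)
Before skip: ((!((3/2)*m < 3*c + 2)) ==> 2*m + t <= 6) || (m > -1 ==> 2*t <= 16)
The weakest precondition is ((!((3/2)*m < 3*c + 2)) ==> 2*m + t <= 6) || (m > -1 ==> 2*t <= 16).
Check whether ((!((3/2)*m < 3*c + 2)) ==> 2*m + t <= 6) || (m > -1 ==> 2*t <= 15) implies it.
Every state satisfying the precondition satisfies the weakest precondition: the implication holds.
Answer: valid


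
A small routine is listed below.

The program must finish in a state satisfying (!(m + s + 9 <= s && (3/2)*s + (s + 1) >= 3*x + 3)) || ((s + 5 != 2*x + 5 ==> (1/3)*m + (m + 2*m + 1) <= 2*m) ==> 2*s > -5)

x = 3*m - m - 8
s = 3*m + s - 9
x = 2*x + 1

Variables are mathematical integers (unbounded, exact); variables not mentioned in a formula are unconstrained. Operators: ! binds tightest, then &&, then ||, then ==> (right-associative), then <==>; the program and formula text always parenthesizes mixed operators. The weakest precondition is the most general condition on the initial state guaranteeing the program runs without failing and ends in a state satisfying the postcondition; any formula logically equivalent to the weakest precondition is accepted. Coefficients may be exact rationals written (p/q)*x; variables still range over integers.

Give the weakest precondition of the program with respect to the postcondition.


Working backward. After the program, the postcondition (!(m + s + 9 <= s && (3/2)*s + (s + 1) >= 3*x + 3)) || ((s + 5 != 2*x + 5 ==> (1/3)*m + (m + 2*m + 1) <= 2*m) ==> 2*s > -5) must hold; in canonical form it is (!(m <= -9 && (5/2)*s >= 3*x + 2)) || ((s != 2*x ==> (4/3)*m <= -1) ==> 2*s > -5).
Before x := 2*x + 1: (!(m <= -9 && (5/2)*s >= 6*x + 5)) || ((s != 4*x + 2 ==> (4/3)*m <= -1) ==> 2*s > -5)
Before s := 3*m + s - 9: (!(m <= -9 && (15/2)*m + (5/2)*s >= 6*x + 55/2)) || ((3*m + s != 4*x + 11 ==> (4/3)*m <= -1) ==> 6*m + 2*s > 13)
Before x := 3*m - m - 8: (!(m <= -9 && (5/2)*s >= (9/2)*m - 41/2)) || ((s != 5*m - 21 ==> (4/3)*m <= -1) ==> 6*m + 2*s > 13)
Answer: WP = (!(m <= -9 && (5/2)*s >= (9/2)*m - 41/2)) || ((s != 5*m - 21 ==> (4/3)*m <= -1) ==> 6*m + 2*s > 13)


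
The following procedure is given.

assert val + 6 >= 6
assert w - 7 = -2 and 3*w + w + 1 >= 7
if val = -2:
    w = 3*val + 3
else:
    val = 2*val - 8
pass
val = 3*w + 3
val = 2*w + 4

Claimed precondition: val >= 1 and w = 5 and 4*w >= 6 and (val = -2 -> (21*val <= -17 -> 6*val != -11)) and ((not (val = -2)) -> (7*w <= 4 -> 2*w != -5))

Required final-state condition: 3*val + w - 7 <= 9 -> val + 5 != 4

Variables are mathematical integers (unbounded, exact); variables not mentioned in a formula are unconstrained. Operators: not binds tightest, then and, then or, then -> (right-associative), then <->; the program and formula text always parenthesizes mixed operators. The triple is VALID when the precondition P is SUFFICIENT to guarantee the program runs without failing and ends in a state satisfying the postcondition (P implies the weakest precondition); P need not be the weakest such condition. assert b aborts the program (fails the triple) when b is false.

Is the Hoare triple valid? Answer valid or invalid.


Working backward. After the program, the postcondition 3*val + w - 7 <= 9 -> val + 5 != 4 must hold; in canonical form it is 3*val + w <= 16 -> val != -1.
Before val := 2*w + 4: 7*w <= 4 -> 2*w != -5
Before val := 3*w + 3: 7*w <= 4 -> 2*w != -5
Before skip: 7*w <= 4 -> 2*w != -5
Then branch requires 21*val <= -17 -> 6*val != -11; else branch requires 7*w <= 4 -> 2*w != -5.
Before the if: (val = -2 -> (21*val <= -17 -> 6*val != -11)) and ((not (val = -2)) -> (7*w <= 4 -> 2*w != -5))
Before assert w - 7 = -2 and 3*w + w + 1 >= 7: w = 5 and 4*w >= 6 and (val = -2 -> (21*val <= -17 -> 6*val != -11)) and ((not (val = -2)) -> (7*w <= 4 -> 2*w != -5))
Before assert val + 6 >= 6: val >= 0 and w = 5 and 4*w >= 6 and (val = -2 -> (21*val <= -17 -> 6*val != -11)) and ((not (val = -2)) -> (7*w <= 4 -> 2*w != -5))
The weakest precondition is val >= 0 and w = 5 and 4*w >= 6 and (val = -2 -> (21*val <= -17 -> 6*val != -11)) and ((not (val = -2)) -> (7*w <= 4 -> 2*w != -5)).
Check whether val >= 1 and w = 5 and 4*w >= 6 and (val = -2 -> (21*val <= -17 -> 6*val != -11)) and ((not (val = -2)) -> (7*w <= 4 -> 2*w != -5)) implies it.
Every state satisfying the precondition satisfies the weakest precondition: the implication holds.
Answer: valid


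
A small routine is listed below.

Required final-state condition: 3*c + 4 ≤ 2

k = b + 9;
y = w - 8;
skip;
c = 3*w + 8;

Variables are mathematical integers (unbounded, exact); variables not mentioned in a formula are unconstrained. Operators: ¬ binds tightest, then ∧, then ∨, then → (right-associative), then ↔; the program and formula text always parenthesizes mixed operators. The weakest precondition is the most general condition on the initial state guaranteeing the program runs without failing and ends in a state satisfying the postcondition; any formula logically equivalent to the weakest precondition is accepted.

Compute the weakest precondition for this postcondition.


Working backward. After the program, the postcondition 3*c + 4 ≤ 2 must hold; in canonical form it is 3*c ≤ -2.
Before c := 3*w + 8: 9*w ≤ -26
Before skip: 9*w ≤ -26
Before y := w - 8: 9*w ≤ -26
Before k := b + 9: 9*w ≤ -26
Answer: WP = 9*w ≤ -26


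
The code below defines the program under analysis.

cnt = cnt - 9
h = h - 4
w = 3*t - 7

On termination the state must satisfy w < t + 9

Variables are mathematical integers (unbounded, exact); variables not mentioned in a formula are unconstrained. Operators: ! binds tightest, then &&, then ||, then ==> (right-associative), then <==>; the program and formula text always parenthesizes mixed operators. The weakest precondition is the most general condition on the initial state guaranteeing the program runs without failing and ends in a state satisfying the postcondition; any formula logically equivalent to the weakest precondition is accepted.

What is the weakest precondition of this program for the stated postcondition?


Working backward. After the program, w < t + 9 must hold.
Before w := 3*t - 7: 2*t < 16
Before h := h - 4: 2*t < 16
Before cnt := cnt - 9: 2*t < 16
Answer: WP = 2*t < 16


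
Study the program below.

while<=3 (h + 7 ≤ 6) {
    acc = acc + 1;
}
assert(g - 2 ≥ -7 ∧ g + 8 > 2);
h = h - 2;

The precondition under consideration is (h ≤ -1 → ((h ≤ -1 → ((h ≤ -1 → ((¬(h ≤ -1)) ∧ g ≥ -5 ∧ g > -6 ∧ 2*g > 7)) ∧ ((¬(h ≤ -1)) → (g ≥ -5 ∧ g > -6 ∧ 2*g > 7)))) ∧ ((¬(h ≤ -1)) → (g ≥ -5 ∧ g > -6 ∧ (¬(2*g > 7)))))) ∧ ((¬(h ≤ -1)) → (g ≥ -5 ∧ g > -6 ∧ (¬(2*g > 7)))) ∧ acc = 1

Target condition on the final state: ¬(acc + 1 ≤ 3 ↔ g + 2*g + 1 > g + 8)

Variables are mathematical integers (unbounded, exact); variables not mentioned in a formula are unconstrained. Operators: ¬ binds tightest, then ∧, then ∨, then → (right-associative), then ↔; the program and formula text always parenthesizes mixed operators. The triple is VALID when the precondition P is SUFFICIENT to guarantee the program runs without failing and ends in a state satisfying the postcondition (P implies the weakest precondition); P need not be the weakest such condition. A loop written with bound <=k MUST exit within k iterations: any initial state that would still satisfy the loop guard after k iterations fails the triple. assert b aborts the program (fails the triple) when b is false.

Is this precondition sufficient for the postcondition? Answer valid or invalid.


Working backward. After the program, the postcondition ¬(acc + 1 ≤ 3 ↔ g + 2*g + 1 > g + 8) must hold; in canonical form it is ¬(acc ≤ 2 ↔ 2*g > 7).
Before h := h - 2: ¬(acc ≤ 2 ↔ 2*g > 7)
Before assert g - 2 ≥ -7 ∧ g + 8 > 2: g ≥ -5 ∧ g > -6 ∧ (¬(acc ≤ 2 ↔ 2*g > 7))
Before the loop (bound <=3), unroll the exhaustion recursion (WP_0 = exit-now case; WP_j = one more guarded iteration, up to j = 3):
  WP_0: (¬(h ≤ -1)) ∧ g ≥ -5 ∧ g > -6 ∧ (¬(acc ≤ 2 ↔ 2*g > 7))
  WP_1: (h ≤ -1 → ((¬(h ≤ -1)) ∧ g ≥ -5 ∧ g > -6 ∧ (¬(acc ≤ 1 ↔ 2*g > 7)))) ∧ ((¬(h ≤ -1)) → (g ≥ -5 ∧ g > -6 ∧ (¬(acc ≤ 2 ↔ 2*g > 7))))
  WP_2: (h ≤ -1 → ((h ≤ -1 → ((¬(h ≤ -1)) ∧ g ≥ -5 ∧ g > -6 ∧ (¬(acc ≤ 0 ↔ 2*g > 7)))) ∧ ((¬(h ≤ -1)) → (g ≥ -5 ∧ g > -6 ∧ (¬(acc ≤ 1 ↔ 2*g > 7)))))) ∧ ((¬(h ≤ -1)) → (g ≥ -5 ∧ g > -6 ∧ (¬(acc ≤ 2 ↔ 2*g > 7))))
  WP_3: (h ≤ -1 → ((h ≤ -1 → ((h ≤ -1 → ((¬(h ≤ -1)) ∧ g ≥ -5 ∧ g > -6 ∧ (¬(acc ≤ -1 ↔ 2*g > 7)))) ∧ ((¬(h ≤ -1)) → (g ≥ -5 ∧ g > -6 ∧ (¬(acc ≤ 0 ↔ 2*g > 7)))))) ∧ ((¬(h ≤ -1)) → (g ≥ -5 ∧ g > -6 ∧ (¬(acc ≤ 1 ↔ 2*g > 7)))))) ∧ ((¬(h ≤ -1)) → (g ≥ -5 ∧ g > -6 ∧ (¬(acc ≤ 2 ↔ 2*g > 7))))
So before the loop: (h ≤ -1 → ((h ≤ -1 → ((h ≤ -1 → ((¬(h ≤ -1)) ∧ g ≥ -5 ∧ g > -6 ∧ (¬(acc ≤ -1 ↔ 2*g > 7)))) ∧ ((¬(h ≤ -1)) → (g ≥ -5 ∧ g > -6 ∧ (¬(acc ≤ 0 ↔ 2*g > 7)))))) ∧ ((¬(h ≤ -1)) → (g ≥ -5 ∧ g > -6 ∧ (¬(acc ≤ 1 ↔ 2*g > 7)))))) ∧ ((¬(h ≤ -1)) → (g ≥ -5 ∧ g > -6 ∧ (¬(acc ≤ 2 ↔ 2*g > 7))))
The weakest precondition is (h ≤ -1 → ((h ≤ -1 → ((h ≤ -1 → ((¬(h ≤ -1)) ∧ g ≥ -5 ∧ g > -6 ∧ (¬(acc ≤ -1 ↔ 2*g > 7)))) ∧ ((¬(h ≤ -1)) → (g ≥ -5 ∧ g > -6 ∧ (¬(acc ≤ 0 ↔ 2*g > 7)))))) ∧ ((¬(h ≤ -1)) → (g ≥ -5 ∧ g > -6 ∧ (¬(acc ≤ 1 ↔ 2*g > 7)))))) ∧ ((¬(h ≤ -1)) → (g ≥ -5 ∧ g > -6 ∧ (¬(acc ≤ 2 ↔ 2*g > 7)))).
Check whether (h ≤ -1 → ((h ≤ -1 → ((h ≤ -1 → ((¬(h ≤ -1)) ∧ g ≥ -5 ∧ g > -6 ∧ 2*g > 7)) ∧ ((¬(h ≤ -1)) → (g ≥ -5 ∧ g > -6 ∧ 2*g > 7)))) ∧ ((¬(h ≤ -1)) → (g ≥ -5 ∧ g > -6 ∧ (¬(2*g > 7)))))) ∧ ((¬(h ≤ -1)) → (g ≥ -5 ∧ g > -6 ∧ (¬(2*g > 7)))) ∧ acc = 1 implies it.
Every state satisfying the precondition satisfies the weakest precondition: the implication holds.
Answer: valid


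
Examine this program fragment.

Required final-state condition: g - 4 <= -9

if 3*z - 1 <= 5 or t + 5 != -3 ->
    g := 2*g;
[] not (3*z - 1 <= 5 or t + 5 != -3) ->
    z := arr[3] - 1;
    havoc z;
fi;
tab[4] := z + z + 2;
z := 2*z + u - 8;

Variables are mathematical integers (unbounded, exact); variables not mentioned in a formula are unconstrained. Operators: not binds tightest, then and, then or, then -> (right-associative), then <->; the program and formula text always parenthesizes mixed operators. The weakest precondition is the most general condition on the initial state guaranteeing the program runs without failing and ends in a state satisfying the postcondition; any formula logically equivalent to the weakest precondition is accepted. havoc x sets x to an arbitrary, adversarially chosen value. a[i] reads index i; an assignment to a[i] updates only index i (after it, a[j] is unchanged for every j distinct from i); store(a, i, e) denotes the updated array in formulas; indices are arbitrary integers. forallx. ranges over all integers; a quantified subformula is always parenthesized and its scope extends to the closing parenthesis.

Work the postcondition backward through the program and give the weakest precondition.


Working backward. After the program, the postcondition g - 4 <= -9 must hold; in canonical form it is g <= -5.
Before z := 2*z + u - 8: g <= -5
Before tab[4] := z + z + 2: g <= -5
Then branch requires 2*g <= -5; else branch requires g <= -5.
Before the if: ((3*z <= 6 or t != -8) -> 2*g <= -5) and ((not (3*z <= 6 or t != -8)) -> g <= -5)
Answer: WP = ((3*z <= 6 or t != -8) -> 2*g <= -5) and ((not (3*z <= 6 or t != -8)) -> g <= -5)


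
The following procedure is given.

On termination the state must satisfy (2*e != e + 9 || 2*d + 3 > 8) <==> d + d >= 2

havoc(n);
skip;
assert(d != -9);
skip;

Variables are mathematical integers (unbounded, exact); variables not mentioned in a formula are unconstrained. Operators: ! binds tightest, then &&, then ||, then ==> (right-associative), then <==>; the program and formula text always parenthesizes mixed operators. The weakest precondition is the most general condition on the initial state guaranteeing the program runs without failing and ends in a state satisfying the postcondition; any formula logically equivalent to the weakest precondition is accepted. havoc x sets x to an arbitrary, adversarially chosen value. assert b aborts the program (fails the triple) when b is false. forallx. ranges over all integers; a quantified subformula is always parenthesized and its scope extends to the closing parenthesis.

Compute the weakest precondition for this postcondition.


Working backward. After the program, the postcondition (2*e != e + 9 || 2*d + 3 > 8) <==> d + d >= 2 must hold; in canonical form it is (e != 9 || 2*d > 5) <==> 2*d >= 2.
Before skip: (e != 9 || 2*d > 5) <==> 2*d >= 2
Before assert d != -9: d != -9 && ((e != 9 || 2*d > 5) <==> 2*d >= 2)
Before skip: d != -9 && ((e != 9 || 2*d > 5) <==> 2*d >= 2)
Before havoc n: d != -9 && ((e != 9 || 2*d > 5) <==> 2*d >= 2)
Answer: WP = d != -9 && ((e != 9 || 2*d > 5) <==> 2*d >= 2)


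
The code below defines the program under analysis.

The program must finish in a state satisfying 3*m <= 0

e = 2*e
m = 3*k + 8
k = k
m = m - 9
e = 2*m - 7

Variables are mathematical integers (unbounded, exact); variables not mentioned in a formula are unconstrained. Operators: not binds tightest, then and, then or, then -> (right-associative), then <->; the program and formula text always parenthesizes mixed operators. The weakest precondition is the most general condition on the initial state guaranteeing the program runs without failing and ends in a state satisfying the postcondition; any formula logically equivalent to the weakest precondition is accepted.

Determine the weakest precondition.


Working backward. After the program, 3*m <= 0 must hold.
Before e := 2*m - 7: 3*m <= 0
Before m := m - 9: 3*m <= 27
Before k := k: 3*m <= 27
Before m := 3*k + 8: 9*k <= 3
Before e := 2*e: 9*k <= 3
Answer: WP = 9*k <= 3


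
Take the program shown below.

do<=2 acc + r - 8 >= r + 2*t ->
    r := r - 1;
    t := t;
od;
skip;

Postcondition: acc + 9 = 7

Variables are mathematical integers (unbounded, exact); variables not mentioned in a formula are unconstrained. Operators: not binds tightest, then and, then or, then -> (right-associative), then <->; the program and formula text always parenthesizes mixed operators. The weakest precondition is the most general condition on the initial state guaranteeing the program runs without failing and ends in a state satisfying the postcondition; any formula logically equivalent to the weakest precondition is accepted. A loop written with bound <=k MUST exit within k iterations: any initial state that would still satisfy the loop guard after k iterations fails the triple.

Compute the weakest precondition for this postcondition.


Working backward. After the program, the postcondition acc + 9 = 7 must hold; in canonical form it is acc = -2.
Before skip: acc = -2
Before the loop (bound <=2), unroll the exhaustion recursion (WP_0 = exit-now case; WP_j = one more guarded iteration, up to j = 2):
  WP_0: (not (acc >= 2*t + 8)) and acc = -2
  WP_1: (acc >= 2*t + 8 -> ((not (acc >= 2*t + 8)) and acc = -2)) and ((not (acc >= 2*t + 8)) -> acc = -2)
  WP_2: (acc >= 2*t + 8 -> ((acc >= 2*t + 8 -> ((not (acc >= 2*t + 8)) and acc = -2)) and ((not (acc >= 2*t + 8)) -> acc = -2))) and ((not (acc >= 2*t + 8)) -> acc = -2)
So before the loop: (acc >= 2*t + 8 -> ((acc >= 2*t + 8 -> ((not (acc >= 2*t + 8)) and acc = -2)) and ((not (acc >= 2*t + 8)) -> acc = -2))) and ((not (acc >= 2*t + 8)) -> acc = -2)
Answer: WP = (acc >= 2*t + 8 -> ((acc >= 2*t + 8 -> ((not (acc >= 2*t + 8)) and acc = -2)) and ((not (acc >= 2*t + 8)) -> acc = -2))) and ((not (acc >= 2*t + 8)) -> acc = -2)


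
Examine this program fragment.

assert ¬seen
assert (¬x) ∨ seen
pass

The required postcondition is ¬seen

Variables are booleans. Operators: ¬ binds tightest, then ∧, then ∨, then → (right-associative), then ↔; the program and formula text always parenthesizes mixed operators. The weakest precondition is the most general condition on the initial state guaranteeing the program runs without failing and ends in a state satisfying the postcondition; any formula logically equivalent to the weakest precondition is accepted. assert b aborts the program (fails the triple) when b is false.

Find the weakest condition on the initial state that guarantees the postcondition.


Working backward. After the program, ¬seen must hold.
Before skip: ¬seen
Before assert (¬x) ∨ seen: ((¬x) ∨ seen) ∧ (¬seen)
Before assert ¬seen: (¬seen) ∧ ((¬x) ∨ seen)
Answer: WP = (¬seen) ∧ ((¬x) ∨ seen)


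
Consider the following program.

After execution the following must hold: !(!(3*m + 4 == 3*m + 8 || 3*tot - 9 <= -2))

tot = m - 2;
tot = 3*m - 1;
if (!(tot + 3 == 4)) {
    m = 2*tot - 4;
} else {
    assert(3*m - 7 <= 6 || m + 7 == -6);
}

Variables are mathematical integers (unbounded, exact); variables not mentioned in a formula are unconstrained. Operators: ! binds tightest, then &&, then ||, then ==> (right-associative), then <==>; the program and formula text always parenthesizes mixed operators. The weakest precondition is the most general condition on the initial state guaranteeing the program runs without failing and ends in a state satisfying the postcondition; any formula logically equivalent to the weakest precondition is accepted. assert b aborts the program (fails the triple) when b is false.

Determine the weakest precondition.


Working backward. After the program, the postcondition !(!(3*m + 4 == 3*m + 8 || 3*tot - 9 <= -2)) must hold; in canonical form it is 3*tot <= 7.
Then branch requires 3*tot <= 7; else branch requires (3*m <= 13 || m == -13) && 3*tot <= 7.
Before the if: ((!(tot == 1)) ==> 3*tot <= 7) && (tot == 1 ==> ((3*m <= 13 || m == -13) && 3*tot <= 7))
Before tot := 3*m - 1: ((!(3*m == 2)) ==> 9*m <= 10) && (3*m == 2 ==> ((3*m <= 13 || m == -13) && 9*m <= 10))
Before tot := m - 2: ((!(3*m == 2)) ==> 9*m <= 10) && (3*m == 2 ==> ((3*m <= 13 || m == -13) && 9*m <= 10))
Answer: WP = ((!(3*m == 2)) ==> 9*m <= 10) && (3*m == 2 ==> ((3*m <= 13 || m == -13) && 9*m <= 10))


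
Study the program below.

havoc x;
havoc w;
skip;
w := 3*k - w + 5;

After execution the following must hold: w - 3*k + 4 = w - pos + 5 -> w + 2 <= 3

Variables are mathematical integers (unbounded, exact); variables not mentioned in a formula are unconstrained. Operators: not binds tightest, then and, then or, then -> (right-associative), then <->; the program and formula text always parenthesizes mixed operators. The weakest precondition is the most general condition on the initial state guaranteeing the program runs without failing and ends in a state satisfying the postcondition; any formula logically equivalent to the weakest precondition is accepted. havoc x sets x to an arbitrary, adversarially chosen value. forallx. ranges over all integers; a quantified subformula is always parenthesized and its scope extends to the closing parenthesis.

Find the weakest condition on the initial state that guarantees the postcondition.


Working backward. After the program, the postcondition w - 3*k + 4 = w - pos + 5 -> w + 2 <= 3 must hold; in canonical form it is pos = 3*k + 1 -> w <= 1.
Before w := 3*k - w + 5: pos = 3*k + 1 -> 3*k <= w - 4
Before skip: pos = 3*k + 1 -> 3*k <= w - 4
Before havoc w: forall w_1. (pos = 3*k + 1 -> 3*k <= w_1 - 4)
Before havoc x: forall w_1. (pos = 3*k + 1 -> 3*k <= w_1 - 4)
Answer: WP = forall w_1. (pos = 3*k + 1 -> 3*k <= w_1 - 4)


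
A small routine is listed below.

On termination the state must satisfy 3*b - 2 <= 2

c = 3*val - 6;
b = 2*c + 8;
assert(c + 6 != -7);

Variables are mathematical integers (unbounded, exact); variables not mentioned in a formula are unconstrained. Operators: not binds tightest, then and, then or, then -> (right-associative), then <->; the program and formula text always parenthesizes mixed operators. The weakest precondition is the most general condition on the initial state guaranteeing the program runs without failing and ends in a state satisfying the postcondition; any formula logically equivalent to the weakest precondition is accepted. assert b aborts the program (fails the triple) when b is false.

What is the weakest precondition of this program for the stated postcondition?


Working backward. After the program, the postcondition 3*b - 2 <= 2 must hold; in canonical form it is 3*b <= 4.
Before assert c + 6 != -7: c != -13 and 3*b <= 4
Before b := 2*c + 8: c != -13 and 6*c <= -20
Before c := 3*val - 6: 3*val != -7 and 18*val <= 16
Answer: WP = 3*val != -7 and 18*val <= 16


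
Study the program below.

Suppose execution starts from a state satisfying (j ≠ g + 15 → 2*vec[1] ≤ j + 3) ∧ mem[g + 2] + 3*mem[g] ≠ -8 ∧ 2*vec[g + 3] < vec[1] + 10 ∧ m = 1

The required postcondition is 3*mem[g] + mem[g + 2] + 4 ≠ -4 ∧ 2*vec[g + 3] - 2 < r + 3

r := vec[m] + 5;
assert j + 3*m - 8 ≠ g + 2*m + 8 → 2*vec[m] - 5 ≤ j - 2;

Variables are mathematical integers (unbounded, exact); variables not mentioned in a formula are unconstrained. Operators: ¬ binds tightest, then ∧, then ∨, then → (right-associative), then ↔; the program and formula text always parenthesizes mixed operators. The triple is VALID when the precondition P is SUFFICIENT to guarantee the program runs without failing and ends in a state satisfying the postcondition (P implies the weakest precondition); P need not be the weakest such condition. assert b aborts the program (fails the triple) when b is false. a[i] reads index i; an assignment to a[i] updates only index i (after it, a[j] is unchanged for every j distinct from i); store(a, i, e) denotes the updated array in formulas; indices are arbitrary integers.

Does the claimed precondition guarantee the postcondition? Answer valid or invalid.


Working backward. After the program, the postcondition 3*mem[g] + mem[g + 2] + 4 ≠ -4 ∧ 2*vec[g + 3] - 2 < r + 3 must hold; in canonical form it is mem[g + 2] + 3*mem[g] ≠ -8 ∧ 2*vec[g + 3] < r + 5.
Before assert j + 3*m - 8 ≠ g + 2*m + 8 → 2*vec[m] - 5 ≤ j - 2: (j + m ≠ g + 16 → 2*vec[m] ≤ j + 3) ∧ mem[g + 2] + 3*mem[g] ≠ -8 ∧ 2*vec[g + 3] < r + 5
Before r := vec[m] + 5: (j + m ≠ g + 16 → 2*vec[m] ≤ j + 3) ∧ mem[g + 2] + 3*mem[g] ≠ -8 ∧ 2*vec[g + 3] < vec[m] + 10
The weakest precondition is (j + m ≠ g + 16 → 2*vec[m] ≤ j + 3) ∧ mem[g + 2] + 3*mem[g] ≠ -8 ∧ 2*vec[g + 3] < vec[m] + 10.
Check whether (j ≠ g + 15 → 2*vec[1] ≤ j + 3) ∧ mem[g + 2] + 3*mem[g] ≠ -8 ∧ 2*vec[g + 3] < vec[1] + 10 ∧ m = 1 implies it.
Every state satisfying the precondition satisfies the weakest precondition: the implication holds.
Answer: valid


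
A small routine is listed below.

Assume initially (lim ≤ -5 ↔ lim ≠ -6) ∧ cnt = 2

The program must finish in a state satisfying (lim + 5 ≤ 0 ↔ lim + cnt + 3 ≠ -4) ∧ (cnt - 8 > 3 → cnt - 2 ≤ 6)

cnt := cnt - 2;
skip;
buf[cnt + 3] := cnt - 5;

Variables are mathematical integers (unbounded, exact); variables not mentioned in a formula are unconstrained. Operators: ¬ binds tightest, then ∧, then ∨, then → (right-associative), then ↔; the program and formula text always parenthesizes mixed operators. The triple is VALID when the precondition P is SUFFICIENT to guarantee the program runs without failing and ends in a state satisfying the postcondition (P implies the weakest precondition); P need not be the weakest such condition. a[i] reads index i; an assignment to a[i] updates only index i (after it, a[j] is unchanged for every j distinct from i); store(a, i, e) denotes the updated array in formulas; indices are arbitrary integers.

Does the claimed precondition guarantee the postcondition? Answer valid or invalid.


Working backward. After the program, the postcondition (lim + 5 ≤ 0 ↔ lim + cnt + 3 ≠ -4) ∧ (cnt - 8 > 3 → cnt - 2 ≤ 6) must hold; in canonical form it is (lim ≤ -5 ↔ cnt + lim ≠ -7) ∧ (cnt > 11 → cnt ≤ 8).
Before buf[cnt + 3] := cnt - 5: (lim ≤ -5 ↔ cnt + lim ≠ -7) ∧ (cnt > 11 → cnt ≤ 8)
Before skip: (lim ≤ -5 ↔ cnt + lim ≠ -7) ∧ (cnt > 11 → cnt ≤ 8)
Before cnt := cnt - 2: (lim ≤ -5 ↔ cnt + lim ≠ -5) ∧ (cnt > 13 → cnt ≤ 10)
The weakest precondition is (lim ≤ -5 ↔ cnt + lim ≠ -5) ∧ (cnt > 13 → cnt ≤ 10).
Check whether (lim ≤ -5 ↔ lim ≠ -6) ∧ cnt = 2 implies it.
Countermodel: at the initial state cnt = 2, lim = -7, the precondition holds but the weakest precondition fails.
Answer: invalid


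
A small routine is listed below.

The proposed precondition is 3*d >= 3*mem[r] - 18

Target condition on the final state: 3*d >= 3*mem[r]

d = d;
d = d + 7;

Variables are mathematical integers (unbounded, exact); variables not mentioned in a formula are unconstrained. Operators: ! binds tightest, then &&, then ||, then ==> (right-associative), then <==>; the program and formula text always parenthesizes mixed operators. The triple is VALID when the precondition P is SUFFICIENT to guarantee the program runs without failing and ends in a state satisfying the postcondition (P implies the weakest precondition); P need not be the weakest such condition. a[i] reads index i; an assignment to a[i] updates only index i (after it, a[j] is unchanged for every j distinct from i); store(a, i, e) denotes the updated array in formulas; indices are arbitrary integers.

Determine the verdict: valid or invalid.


Working backward. After the program, 3*d >= 3*mem[r] must hold.
Before d := d + 7: 3*d >= 3*mem[r] - 21
Before d := d: 3*d >= 3*mem[r] - 21
The weakest precondition is 3*d >= 3*mem[r] - 21.
Check whether 3*d >= 3*mem[r] - 18 implies it.
Every state satisfying the precondition satisfies the weakest precondition: the implication holds.
Answer: valid


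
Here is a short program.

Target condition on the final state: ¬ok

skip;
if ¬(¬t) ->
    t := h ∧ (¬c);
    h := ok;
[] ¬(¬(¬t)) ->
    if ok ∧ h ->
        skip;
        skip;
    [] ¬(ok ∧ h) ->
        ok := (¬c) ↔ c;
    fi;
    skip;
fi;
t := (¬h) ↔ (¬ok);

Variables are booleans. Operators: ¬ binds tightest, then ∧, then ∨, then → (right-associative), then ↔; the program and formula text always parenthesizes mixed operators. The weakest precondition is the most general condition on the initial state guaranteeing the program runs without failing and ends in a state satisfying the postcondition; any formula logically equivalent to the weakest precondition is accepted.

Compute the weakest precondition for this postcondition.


Working backward. After the program, ¬ok must hold.
Before t := (¬h) ↔ (¬ok): ¬ok
Then branch requires ¬ok; else branch requires ((ok ∧ h) → (¬ok)) ∧ ((¬(ok ∧ h)) → (¬((¬c) ↔ c))).
Before the if: (t → (¬ok)) ∧ ((¬t) → (((ok ∧ h) → (¬ok)) ∧ ((¬(ok ∧ h)) → (¬((¬c) ↔ c)))))
Before skip: (t → (¬ok)) ∧ ((¬t) → (((ok ∧ h) → (¬ok)) ∧ ((¬(ok ∧ h)) → (¬((¬c) ↔ c)))))
Answer: WP = (t → (¬ok)) ∧ ((¬t) → (((ok ∧ h) → (¬ok)) ∧ ((¬(ok ∧ h)) → (¬((¬c) ↔ c)))))


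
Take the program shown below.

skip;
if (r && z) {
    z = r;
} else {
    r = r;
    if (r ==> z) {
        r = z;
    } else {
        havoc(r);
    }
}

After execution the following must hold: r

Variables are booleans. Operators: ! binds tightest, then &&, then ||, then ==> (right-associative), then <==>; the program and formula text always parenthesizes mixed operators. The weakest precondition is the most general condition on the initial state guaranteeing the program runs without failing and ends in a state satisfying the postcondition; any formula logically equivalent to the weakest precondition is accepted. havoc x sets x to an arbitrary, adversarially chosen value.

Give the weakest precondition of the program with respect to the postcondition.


Working backward. After the program, r must hold.
Then branch requires r; else branch requires ((r ==> z) ==> z) && (r ==> z).
Before the if: ((r && z) ==> r) && ((!(r && z)) ==> (((r ==> z) ==> z) && (r ==> z)))
Before skip: ((r && z) ==> r) && ((!(r && z)) ==> (((r ==> z) ==> z) && (r ==> z)))
Answer: WP = ((r && z) ==> r) && ((!(r && z)) ==> (((r ==> z) ==> z) && (r ==> z)))


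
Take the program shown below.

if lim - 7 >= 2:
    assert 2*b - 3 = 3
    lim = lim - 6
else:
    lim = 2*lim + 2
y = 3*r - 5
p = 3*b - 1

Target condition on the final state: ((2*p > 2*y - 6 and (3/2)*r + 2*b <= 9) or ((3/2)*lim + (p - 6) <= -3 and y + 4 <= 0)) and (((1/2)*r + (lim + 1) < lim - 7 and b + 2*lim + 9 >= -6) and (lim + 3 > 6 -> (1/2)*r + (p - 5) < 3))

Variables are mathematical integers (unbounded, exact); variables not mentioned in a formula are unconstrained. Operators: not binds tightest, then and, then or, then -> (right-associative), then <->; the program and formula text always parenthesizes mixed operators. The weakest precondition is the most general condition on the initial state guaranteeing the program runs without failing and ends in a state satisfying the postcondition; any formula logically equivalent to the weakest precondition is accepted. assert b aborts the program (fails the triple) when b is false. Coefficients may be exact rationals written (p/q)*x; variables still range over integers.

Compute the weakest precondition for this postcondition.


Working backward. After the program, the postcondition ((2*p > 2*y - 6 and (3/2)*r + 2*b <= 9) or ((3/2)*lim + (p - 6) <= -3 and y + 4 <= 0)) and (((1/2)*r + (lim + 1) < lim - 7 and b + 2*lim + 9 >= -6) and (lim + 3 > 6 -> (1/2)*r + (p - 5) < 3)) must hold; in canonical form it is ((2*p > 2*y - 6 and 2*b + (3/2)*r <= 9) or ((3/2)*lim + p <= 3 and y <= -4)) and (1/2)*r < -8 and b + 2*lim >= -15 and (lim > 3 -> p + (1/2)*r < 8).
Before p := 3*b - 1: ((6*b > 2*y - 4 and 2*b + (3/2)*r <= 9) or (3*b + (3/2)*lim <= 4 and y <= -4)) and (1/2)*r < -8 and b + 2*lim >= -15 and (lim > 3 -> 3*b + (1/2)*r < 9)
Before y := 3*r - 5: ((6*b > 6*r - 14 and 2*b + (3/2)*r <= 9) or (3*b + (3/2)*lim <= 4 and 3*r <= 1)) and (1/2)*r < -8 and b + 2*lim >= -15 and (lim > 3 -> 3*b + (1/2)*r < 9)
Then branch requires 2*b = 6 and ((6*b > 6*r - 14 and 2*b + (3/2)*r <= 9) or (3*b + (3/2)*lim <= 13 and 3*r <= 1)) and (1/2)*r < -8 and b + 2*lim >= -3 and (lim > 9 -> 3*b + (1/2)*r < 9); else branch requires ((6*b > 6*r - 14 and 2*b + (3/2)*r <= 9) or (3*b + 3*lim <= 1 and 3*r <= 1)) and (1/2)*r < -8 and b + 4*lim >= -19 and (2*lim > 1 -> 3*b + (1/2)*r < 9).
Before the if: (lim >= 9 -> (2*b = 6 and ((6*b > 6*r - 14 and 2*b + (3/2)*r <= 9) or (3*b + (3/2)*lim <= 13 and 3*r <= 1)) and (1/2)*r < -8 and b + 2*lim >= -3 and (lim > 9 -> 3*b + (1/2)*r < 9))) and ((not (lim >= 9)) -> (((6*b > 6*r - 14 and 2*b + (3/2)*r <= 9) or (3*b + 3*lim <= 1 and 3*r <= 1)) and (1/2)*r < -8 and b + 4*lim >= -19 and (2*lim > 1 -> 3*b + (1/2)*r < 9)))
Answer: WP = (lim >= 9 -> (2*b = 6 and ((6*b > 6*r - 14 and 2*b + (3/2)*r <= 9) or (3*b + (3/2)*lim <= 13 and 3*r <= 1)) and (1/2)*r < -8 and b + 2*lim >= -3 and (lim > 9 -> 3*b + (1/2)*r < 9))) and ((not (lim >= 9)) -> (((6*b > 6*r - 14 and 2*b + (3/2)*r <= 9) or (3*b + 3*lim <= 1 and 3*r <= 1)) and (1/2)*r < -8 and b + 4*lim >= -19 and (2*lim > 1 -> 3*b + (1/2)*r < 9)))
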